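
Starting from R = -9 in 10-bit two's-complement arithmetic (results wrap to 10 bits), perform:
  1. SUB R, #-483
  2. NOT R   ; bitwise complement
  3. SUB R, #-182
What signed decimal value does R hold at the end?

Start: R = -9 = 1111110111.
R = -9 − (-483) = 474 = 0111011010
R = NOT 0111011010 = 1000100101 = -475
R = -475 − (-182) = -293 = 1011011011

-293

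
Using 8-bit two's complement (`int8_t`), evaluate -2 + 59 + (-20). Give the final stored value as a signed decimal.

37

-2 + 59 = 57 (00111001)
57 + (-20) = 37 (00100101)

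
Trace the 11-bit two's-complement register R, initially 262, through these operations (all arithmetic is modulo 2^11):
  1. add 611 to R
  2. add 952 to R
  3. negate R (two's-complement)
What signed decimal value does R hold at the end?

223

Start: R = 262 = 00100000110.
R = 262 + 611 = 873 = 01101101001
R = 873 + 952 = 1825; wraps to -223 = 11100100001
R = −(-223) = 223 = 00011011111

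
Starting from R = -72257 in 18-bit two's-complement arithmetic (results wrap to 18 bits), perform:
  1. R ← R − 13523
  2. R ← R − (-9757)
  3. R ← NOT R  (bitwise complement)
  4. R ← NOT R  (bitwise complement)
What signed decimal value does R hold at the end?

-76023

Start: R = -72257 = 101110010110111111.
R = -72257 − 13523 = -85780 = 101011000011101100
R = -85780 − (-9757) = -76023 = 101101011100001001
R = NOT 101101011100001001 = 010010100011110110 = 76022
R = NOT 010010100011110110 = 101101011100001001 = -76023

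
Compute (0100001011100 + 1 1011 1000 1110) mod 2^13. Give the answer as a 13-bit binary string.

0001111101010

  0100001011100
+ 1101110001110
= 0001111101010  (discard carry-out 1)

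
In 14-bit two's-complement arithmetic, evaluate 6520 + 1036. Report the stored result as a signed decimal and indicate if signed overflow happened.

7556; no overflow

6520 → 01100101111000
1036 → 00010000001100
  01100101111000
+ 00010000001100
= 01110110000100
Result 01110110000100: MSB = 0 → value 7556.
Both addends are non-negative and so is the stored result: no signed overflow.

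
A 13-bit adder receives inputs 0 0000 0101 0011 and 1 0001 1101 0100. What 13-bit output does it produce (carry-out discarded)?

  0000001010011
+ 1000111010100
= 1001000100111

1001000100111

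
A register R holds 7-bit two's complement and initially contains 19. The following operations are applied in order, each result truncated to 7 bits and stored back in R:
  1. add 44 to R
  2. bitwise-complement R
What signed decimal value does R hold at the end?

Start: R = 19 = 0010011.
R = 19 + 44 = 63 = 0111111
R = NOT 0111111 = 1000000 = -64

-64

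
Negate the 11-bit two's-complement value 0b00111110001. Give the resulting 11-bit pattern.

Invert: 11000001110. Add 1: 11000001111.

11000001111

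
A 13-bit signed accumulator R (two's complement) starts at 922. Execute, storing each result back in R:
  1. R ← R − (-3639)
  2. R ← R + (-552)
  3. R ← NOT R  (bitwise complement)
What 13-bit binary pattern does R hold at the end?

1000001010110

Start: R = 922 = 0001110011010.
R = 922 − (-3639) = 4561; wraps to -3631 = 1000111010001
R = -3631 + (-552) = -4183; wraps to 4009 = 0111110101001
R = NOT 0111110101001 = 1000001010110 = -4010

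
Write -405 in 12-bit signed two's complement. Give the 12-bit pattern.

111001101011

|-405| = 405 = 000110010101 in 12 bits.
Invert the bits: 111001101010. Add 1: 111001101011.
Check: 111001101011 reads as 3691 − 4096 = -405.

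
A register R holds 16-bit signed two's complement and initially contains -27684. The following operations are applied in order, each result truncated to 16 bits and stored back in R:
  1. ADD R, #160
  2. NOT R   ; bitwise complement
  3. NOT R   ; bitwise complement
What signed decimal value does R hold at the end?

-27524

Start: R = -27684 = 1001001111011100.
R = -27684 + 160 = -27524 = 1001010001111100
R = NOT 1001010001111100 = 0110101110000011 = 27523
R = NOT 0110101110000011 = 1001010001111100 = -27524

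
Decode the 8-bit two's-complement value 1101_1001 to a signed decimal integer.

MSB is 1, so the value is negative.
Unsigned reading: 217. Subtract 2^8 = 256: 217 − 256 = -39.

-39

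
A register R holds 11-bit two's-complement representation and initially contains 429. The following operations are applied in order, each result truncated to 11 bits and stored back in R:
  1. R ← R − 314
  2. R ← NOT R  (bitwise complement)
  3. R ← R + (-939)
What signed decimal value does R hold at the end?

Start: R = 429 = 00110101101.
R = 429 − 314 = 115 = 00001110011
R = NOT 00001110011 = 11110001100 = -116
R = -116 + (-939) = -1055; wraps to 993 = 01111100001

993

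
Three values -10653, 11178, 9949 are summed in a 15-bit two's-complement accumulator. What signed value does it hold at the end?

10474

-10653 + 11178 = 525 (000001000001101)
525 + 9949 = 10474 (010100011101010)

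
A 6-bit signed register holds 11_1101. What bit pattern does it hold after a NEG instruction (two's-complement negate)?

000011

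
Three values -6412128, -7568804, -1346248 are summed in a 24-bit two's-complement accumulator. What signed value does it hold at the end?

-6412128 + (-7568804) = -13980932 → wraps to 2796284 (001010101010101011111100)
2796284 + (-1346248) = 1450036 (000101100010000000110100)

1450036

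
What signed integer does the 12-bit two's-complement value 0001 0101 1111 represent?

MSB is 0, so the value is non-negative: 000101011111 = 351.

351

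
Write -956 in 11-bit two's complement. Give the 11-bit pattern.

|-956| = 956 = 01110111100 in 11 bits.
Invert the bits: 10001000011. Add 1: 10001000100.
Check: 10001000100 reads as 1092 − 2048 = -956.

10001000100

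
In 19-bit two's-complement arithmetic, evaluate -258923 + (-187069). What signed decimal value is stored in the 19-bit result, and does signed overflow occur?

-258923 → 1000000110010010101
-187069 → 1010010010101000011
  1000000110010010101
+ 1010010010101000011
= 0010011000111011000  (discard carry-out 1)
Result 0010011000111011000: MSB = 0 → value 78296.
Both addends are negative but the stored result is non-negative: signed overflow. The true value -258923 + (-187069) = -445992 lies outside [-262144, 262143].

78296; overflow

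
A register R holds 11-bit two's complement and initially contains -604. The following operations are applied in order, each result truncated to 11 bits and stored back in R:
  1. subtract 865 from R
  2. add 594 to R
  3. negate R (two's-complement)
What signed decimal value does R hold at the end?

875

Start: R = -604 = 10110100100.
R = -604 − 865 = -1469; wraps to 579 = 01001000011
R = 579 + 594 = 1173; wraps to -875 = 10010010101
R = −(-875) = 875 = 01101101011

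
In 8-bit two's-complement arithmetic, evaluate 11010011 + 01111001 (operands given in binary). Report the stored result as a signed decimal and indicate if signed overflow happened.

76; no overflow

11010011 = -45 (signed)
01111001 = 121 (signed)
  11010011
+ 01111001
= 01001100  (discard carry-out 1)
Result 01001100: MSB = 0 → value 76.
Addends have opposite signs, so signed overflow cannot occur.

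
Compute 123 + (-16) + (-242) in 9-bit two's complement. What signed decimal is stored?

123 + (-16) = 107 (001101011)
107 + (-242) = -135 (101111001)

-135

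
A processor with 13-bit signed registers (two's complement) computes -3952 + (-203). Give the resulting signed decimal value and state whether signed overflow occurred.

4037; overflow

-3952 → 1000010010000
-203 → 1111100110101
  1000010010000
+ 1111100110101
= 0111111000101  (discard carry-out 1)
Result 0111111000101: MSB = 0 → value 4037.
Both addends are negative but the stored result is non-negative: signed overflow. The true value -3952 + (-203) = -4155 lies outside [-4096, 4095].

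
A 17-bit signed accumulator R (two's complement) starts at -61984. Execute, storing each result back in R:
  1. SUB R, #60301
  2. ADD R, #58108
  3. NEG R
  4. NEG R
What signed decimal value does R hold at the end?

-64177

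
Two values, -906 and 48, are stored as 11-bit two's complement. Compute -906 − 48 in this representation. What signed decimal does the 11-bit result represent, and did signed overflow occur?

-954; no overflow

-906 → 10001110110
48 → 00000110000
Subtract via negate-and-add: invert 00000110000 + 1 = 11111010000 (i.e. -48).
  10001110110
+ 11111010000
= 10001000110  (discard carry-out 1)
Result 10001000110: MSB = 1 → 1094 − 2048 = -954.
Both addends (after negating the subtrahend) are negative and so is the stored result: no signed overflow.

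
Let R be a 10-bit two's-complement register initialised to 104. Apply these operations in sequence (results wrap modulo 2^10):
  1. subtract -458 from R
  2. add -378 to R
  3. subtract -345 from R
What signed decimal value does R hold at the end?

Start: R = 104 = 0001101000.
R = 104 − (-458) = 562; wraps to -462 = 1000110010
R = -462 + (-378) = -840; wraps to 184 = 0010111000
R = 184 − (-345) = 529; wraps to -495 = 1000010001

-495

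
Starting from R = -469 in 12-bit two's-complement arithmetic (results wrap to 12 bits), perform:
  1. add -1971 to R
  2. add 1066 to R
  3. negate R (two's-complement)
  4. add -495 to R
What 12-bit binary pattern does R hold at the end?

001101101111

Start: R = -469 = 111000101011.
R = -469 + (-1971) = -2440; wraps to 1656 = 011001111000
R = 1656 + 1066 = 2722; wraps to -1374 = 101010100010
R = −(-1374) = 1374 = 010101011110
R = 1374 + (-495) = 879 = 001101101111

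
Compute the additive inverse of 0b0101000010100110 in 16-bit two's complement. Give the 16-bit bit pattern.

1010111101011010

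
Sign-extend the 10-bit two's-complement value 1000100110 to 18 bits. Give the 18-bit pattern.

MSB of 1000100110 is 1; replicate it into the new high bits.
11111111|1000100110 → 111111111000100110 (still -474).

111111111000100110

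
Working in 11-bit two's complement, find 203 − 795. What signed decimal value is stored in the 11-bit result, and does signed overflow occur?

-592; no overflow

203 → 00011001011
795 → 01100011011
Subtract via negate-and-add: invert 01100011011 + 1 = 10011100101 (i.e. -795).
  00011001011
+ 10011100101
= 10110110000
Result 10110110000: MSB = 1 → 1456 − 2048 = -592.
Addends (after negating the subtrahend) have opposite signs, so signed overflow cannot occur.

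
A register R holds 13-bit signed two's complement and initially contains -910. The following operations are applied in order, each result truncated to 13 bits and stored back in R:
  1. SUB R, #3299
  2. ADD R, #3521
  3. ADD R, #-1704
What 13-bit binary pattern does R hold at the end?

1011010101000

Start: R = -910 = 1110001110010.
R = -910 − 3299 = -4209; wraps to 3983 = 0111110001111
R = 3983 + 3521 = 7504; wraps to -688 = 1110101010000
R = -688 + (-1704) = -2392 = 1011010101000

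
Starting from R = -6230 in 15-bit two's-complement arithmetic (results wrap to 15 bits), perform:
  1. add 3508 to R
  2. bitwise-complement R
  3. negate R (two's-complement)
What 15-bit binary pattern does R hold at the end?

Start: R = -6230 = 110011110101010.
R = -6230 + 3508 = -2722 = 111010101011110
R = NOT 111010101011110 = 000101010100001 = 2721
R = −(2721) = -2721 = 111010101011111

111010101011111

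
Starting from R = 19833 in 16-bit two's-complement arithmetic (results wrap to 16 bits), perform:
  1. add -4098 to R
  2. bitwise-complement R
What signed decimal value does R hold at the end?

Start: R = 19833 = 0100110101111001.
R = 19833 + (-4098) = 15735 = 0011110101110111
R = NOT 0011110101110111 = 1100001010001000 = -15736

-15736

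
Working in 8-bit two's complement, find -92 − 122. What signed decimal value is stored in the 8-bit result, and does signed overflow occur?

42; overflow

-92 → 10100100
122 → 01111010
Subtract via negate-and-add: invert 01111010 + 1 = 10000110 (i.e. -122).
  10100100
+ 10000110
= 00101010  (discard carry-out 1)
Result 00101010: MSB = 0 → value 42.
Both addends (after negating the subtrahend) are negative but the stored result is non-negative: signed overflow. The true value -92 − 122 = -214 lies outside [-128, 127].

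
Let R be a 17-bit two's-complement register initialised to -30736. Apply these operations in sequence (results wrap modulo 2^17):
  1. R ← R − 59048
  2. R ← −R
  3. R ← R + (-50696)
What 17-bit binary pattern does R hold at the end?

01001100010110000

Start: R = -30736 = 11000011111110000.
R = -30736 − 59048 = -89784; wraps to 41288 = 01010000101001000
R = −(41288) = -41288 = 10101111010111000
R = -41288 + (-50696) = -91984; wraps to 39088 = 01001100010110000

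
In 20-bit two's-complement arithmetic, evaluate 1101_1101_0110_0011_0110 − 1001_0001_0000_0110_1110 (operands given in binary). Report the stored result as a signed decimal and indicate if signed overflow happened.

312776; no overflow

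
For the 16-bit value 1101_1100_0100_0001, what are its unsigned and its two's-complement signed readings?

unsigned = 56385, signed = -9151

Unsigned: 1101110001000001 = 56385.
Signed: MSB=1 → 56385 − 65536 = -9151.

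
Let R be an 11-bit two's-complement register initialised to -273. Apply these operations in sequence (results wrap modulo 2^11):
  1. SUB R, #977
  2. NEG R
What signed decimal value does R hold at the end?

Start: R = -273 = 11011101111.
R = -273 − 977 = -1250; wraps to 798 = 01100011110
R = −(798) = -798 = 10011100010

-798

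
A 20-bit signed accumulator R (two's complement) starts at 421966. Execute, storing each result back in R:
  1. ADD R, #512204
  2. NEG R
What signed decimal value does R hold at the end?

Start: R = 421966 = 01100111000001001110.
R = 421966 + 512204 = 934170; wraps to -114406 = 11100100000100011010
R = −(-114406) = 114406 = 00011011111011100110

114406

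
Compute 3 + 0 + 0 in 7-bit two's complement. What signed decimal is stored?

3

3 + 0 = 3 (0000011)
3 + 0 = 3 (0000011)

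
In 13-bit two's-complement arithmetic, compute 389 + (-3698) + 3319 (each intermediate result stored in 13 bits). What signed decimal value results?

10

389 + (-3698) = -3309 (1001100010011)
-3309 + 3319 = 10 (0000000001010)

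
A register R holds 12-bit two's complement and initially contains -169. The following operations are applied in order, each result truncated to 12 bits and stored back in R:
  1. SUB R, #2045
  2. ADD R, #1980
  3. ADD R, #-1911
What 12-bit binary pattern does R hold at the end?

011110011111

Start: R = -169 = 111101010111.
R = -169 − 2045 = -2214; wraps to 1882 = 011101011010
R = 1882 + 1980 = 3862; wraps to -234 = 111100010110
R = -234 + (-1911) = -2145; wraps to 1951 = 011110011111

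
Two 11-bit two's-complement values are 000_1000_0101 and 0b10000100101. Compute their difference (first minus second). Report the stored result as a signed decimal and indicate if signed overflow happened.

-928; overflow

000_1000_0101 → 00010000101 = 133 (signed)
0b10000100101 → 10000100101 = -987 (signed)
Subtract via negate-and-add: invert 10000100101 + 1 = 01111011011 (i.e. 987).
  00010000101
+ 01111011011
= 10001100000
Result 10001100000: MSB = 1 → 1120 − 2048 = -928.
Both addends (after negating the subtrahend) are non-negative but the stored result is negative: signed overflow. The true value 133 − (-987) = 1120 lies outside [-1024, 1023].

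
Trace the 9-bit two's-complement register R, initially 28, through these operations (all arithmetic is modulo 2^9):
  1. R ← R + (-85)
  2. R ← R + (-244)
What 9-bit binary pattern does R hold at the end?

Start: R = 28 = 000011100.
R = 28 + (-85) = -57 = 111000111
R = -57 + (-244) = -301; wraps to 211 = 011010011

011010011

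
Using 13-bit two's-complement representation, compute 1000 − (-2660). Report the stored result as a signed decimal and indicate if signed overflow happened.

3660; no overflow

1000 → 0001111101000
-2660 → 1010110011100
Subtract via negate-and-add: invert 1010110011100 + 1 = 0101001100100 (i.e. 2660).
  0001111101000
+ 0101001100100
= 0111001001100
Result 0111001001100: MSB = 0 → value 3660.
Both addends (after negating the subtrahend) are non-negative and so is the stored result: no signed overflow.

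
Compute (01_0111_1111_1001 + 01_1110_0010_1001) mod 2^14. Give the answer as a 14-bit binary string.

  01011111111001
+ 01111000101001
= 11011000100010

11011000100010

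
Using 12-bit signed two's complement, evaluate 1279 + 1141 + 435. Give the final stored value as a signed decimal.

-1241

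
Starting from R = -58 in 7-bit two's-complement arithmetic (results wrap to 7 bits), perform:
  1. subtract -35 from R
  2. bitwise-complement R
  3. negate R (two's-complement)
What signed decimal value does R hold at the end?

-22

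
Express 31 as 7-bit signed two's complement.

0011111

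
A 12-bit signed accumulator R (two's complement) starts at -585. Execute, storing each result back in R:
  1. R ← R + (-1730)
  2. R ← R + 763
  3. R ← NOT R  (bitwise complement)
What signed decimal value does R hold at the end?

Start: R = -585 = 110110110111.
R = -585 + (-1730) = -2315; wraps to 1781 = 011011110101
R = 1781 + 763 = 2544; wraps to -1552 = 100111110000
R = NOT 100111110000 = 011000001111 = 1551

1551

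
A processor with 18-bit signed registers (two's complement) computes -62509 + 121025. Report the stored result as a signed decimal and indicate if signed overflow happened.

58516; no overflow

-62509 → 110000101111010011
121025 → 011101100011000001
  110000101111010011
+ 011101100011000001
= 001110010010010100  (discard carry-out 1)
Result 001110010010010100: MSB = 0 → value 58516.
Addends have opposite signs, so signed overflow cannot occur.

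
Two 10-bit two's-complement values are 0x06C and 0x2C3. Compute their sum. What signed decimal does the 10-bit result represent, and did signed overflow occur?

0x06C = 0001101100 = 108 (signed)
0x2C3 = 1011000011 = -317 (signed)
  0001101100
+ 1011000011
= 1100101111
Result 1100101111: MSB = 1 → 815 − 1024 = -209.
Addends have opposite signs, so signed overflow cannot occur.

-209; no overflow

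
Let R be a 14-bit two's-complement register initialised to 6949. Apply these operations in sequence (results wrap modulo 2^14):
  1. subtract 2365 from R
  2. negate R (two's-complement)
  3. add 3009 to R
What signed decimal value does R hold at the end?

Start: R = 6949 = 01101100100101.
R = 6949 − 2365 = 4584 = 01000111101000
R = −(4584) = -4584 = 10111000011000
R = -4584 + 3009 = -1575 = 11100111011001

-1575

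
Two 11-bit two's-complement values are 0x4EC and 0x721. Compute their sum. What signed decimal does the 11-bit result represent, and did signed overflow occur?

-1011; no overflow

0x4EC = 10011101100 = -788 (signed)
0x721 = 11100100001 = -223 (signed)
  10011101100
+ 11100100001
= 10000001101  (discard carry-out 1)
Result 10000001101: MSB = 1 → 1037 − 2048 = -1011.
Both addends are negative and so is the stored result: no signed overflow.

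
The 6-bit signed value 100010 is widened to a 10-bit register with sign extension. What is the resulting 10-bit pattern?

MSB of 100010 is 1; replicate it into the new high bits.
1111|100010 → 1111100010 (still -30).

1111100010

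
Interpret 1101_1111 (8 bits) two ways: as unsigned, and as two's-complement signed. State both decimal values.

unsigned = 223, signed = -33

Unsigned: 11011111 = 223.
Signed: MSB=1 → 223 − 256 = -33.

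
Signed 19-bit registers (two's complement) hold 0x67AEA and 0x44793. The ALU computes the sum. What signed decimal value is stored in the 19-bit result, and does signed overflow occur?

0x67AEA = 1100111101011101010 = -99606 (signed)
0x44793 = 1000100011110010011 = -243821 (signed)
  1100111101011101010
+ 1000100011110010011
= 0101100001001111101  (discard carry-out 1)
Result 0101100001001111101: MSB = 0 → value 180861.
Both addends are negative but the stored result is non-negative: signed overflow. The true value -99606 + (-243821) = -343427 lies outside [-262144, 262143].

180861; overflow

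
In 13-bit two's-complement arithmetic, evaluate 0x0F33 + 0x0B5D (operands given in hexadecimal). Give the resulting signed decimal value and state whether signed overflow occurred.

-1392; overflow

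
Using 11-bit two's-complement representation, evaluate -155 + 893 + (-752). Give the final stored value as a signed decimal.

-14

-155 + 893 = 738 (01011100010)
738 + (-752) = -14 (11111110010)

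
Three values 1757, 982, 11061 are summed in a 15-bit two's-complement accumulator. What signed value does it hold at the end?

1757 + 982 = 2739 (000101010110011)
2739 + 11061 = 13800 (011010111101000)

13800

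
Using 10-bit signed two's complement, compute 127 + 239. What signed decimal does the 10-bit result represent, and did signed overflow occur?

366; no overflow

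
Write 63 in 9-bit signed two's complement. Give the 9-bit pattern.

000111111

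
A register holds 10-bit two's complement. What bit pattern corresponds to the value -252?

1100000100

|-252| = 252 = 0011111100 in 10 bits.
Invert the bits: 1100000011. Add 1: 1100000100.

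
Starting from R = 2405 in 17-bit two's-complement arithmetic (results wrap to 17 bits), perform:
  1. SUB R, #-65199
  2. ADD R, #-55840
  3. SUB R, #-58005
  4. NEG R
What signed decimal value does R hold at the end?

61303

Start: R = 2405 = 00000100101100101.
R = 2405 − (-65199) = 67604; wraps to -63468 = 10000100000010100
R = -63468 + (-55840) = -119308; wraps to 11764 = 00010110111110100
R = 11764 − (-58005) = 69769; wraps to -61303 = 10001000010001001
R = −(-61303) = 61303 = 01110111101110111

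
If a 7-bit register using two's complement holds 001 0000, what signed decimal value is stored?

MSB is 0, so the value is non-negative: 0010000 = 16.

16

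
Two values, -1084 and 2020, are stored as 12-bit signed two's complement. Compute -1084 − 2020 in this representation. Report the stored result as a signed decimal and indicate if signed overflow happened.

992; overflow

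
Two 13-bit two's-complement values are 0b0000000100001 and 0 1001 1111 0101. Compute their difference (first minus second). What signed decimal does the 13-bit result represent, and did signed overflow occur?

-2516; no overflow

0b0000000100001 → 0000000100001 = 33 (signed)
0 1001 1111 0101 → 0100111110101 = 2549 (signed)
Subtract via negate-and-add: invert 0100111110101 + 1 = 1011000001011 (i.e. -2549).
  0000000100001
+ 1011000001011
= 1011000101100
Result 1011000101100: MSB = 1 → 5676 − 8192 = -2516.
Addends (after negating the subtrahend) have opposite signs, so signed overflow cannot occur.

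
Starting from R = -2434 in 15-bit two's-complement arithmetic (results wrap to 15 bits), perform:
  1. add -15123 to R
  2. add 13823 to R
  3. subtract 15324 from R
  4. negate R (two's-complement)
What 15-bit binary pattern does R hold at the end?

100101001110010

Start: R = -2434 = 111011001111110.
R = -2434 + (-15123) = -17557; wraps to 15211 = 011101101101011
R = 15211 + 13823 = 29034; wraps to -3734 = 111000101101010
R = -3734 − 15324 = -19058; wraps to 13710 = 011010110001110
R = −(13710) = -13710 = 100101001110010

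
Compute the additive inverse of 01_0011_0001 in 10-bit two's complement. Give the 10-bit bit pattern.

1011001111

Invert: 1011001110. Add 1: 1011001111.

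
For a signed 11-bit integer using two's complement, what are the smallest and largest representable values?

Minimum: −2^10 = -1024.
Maximum: 2^10 − 1 = 1023.

min = -1024, max = 1023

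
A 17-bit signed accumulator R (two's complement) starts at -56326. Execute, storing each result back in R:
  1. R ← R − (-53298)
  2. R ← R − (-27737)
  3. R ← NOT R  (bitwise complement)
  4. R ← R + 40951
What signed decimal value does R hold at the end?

16241

Start: R = -56326 = 10010001111111010.
R = -56326 − (-53298) = -3028 = 11111010000101100
R = -3028 − (-27737) = 24709 = 00110000010000101
R = NOT 00110000010000101 = 11001111101111010 = -24710
R = -24710 + 40951 = 16241 = 00011111101110001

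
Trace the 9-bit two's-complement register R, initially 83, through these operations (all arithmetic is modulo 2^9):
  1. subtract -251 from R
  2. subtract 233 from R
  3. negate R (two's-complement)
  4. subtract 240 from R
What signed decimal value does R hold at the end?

171

Start: R = 83 = 001010011.
R = 83 − (-251) = 334; wraps to -178 = 101001110
R = -178 − 233 = -411; wraps to 101 = 001100101
R = −(101) = -101 = 110011011
R = -101 − 240 = -341; wraps to 171 = 010101011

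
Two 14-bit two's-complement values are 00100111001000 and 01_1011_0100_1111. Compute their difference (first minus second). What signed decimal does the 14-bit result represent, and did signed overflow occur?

-4487; no overflow

00100111001000 = 2504 (signed)
01_1011_0100_1111 → 01101101001111 = 6991 (signed)
Subtract via negate-and-add: invert 01101101001111 + 1 = 10010010110001 (i.e. -6991).
  00100111001000
+ 10010010110001
= 10111001111001
Result 10111001111001: MSB = 1 → 11897 − 16384 = -4487.
Addends (after negating the subtrahend) have opposite signs, so signed overflow cannot occur.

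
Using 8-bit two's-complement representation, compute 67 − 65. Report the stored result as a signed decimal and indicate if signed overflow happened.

2; no overflow

67 → 01000011
65 → 01000001
Subtract via negate-and-add: invert 01000001 + 1 = 10111111 (i.e. -65).
  01000011
+ 10111111
= 00000010  (discard carry-out 1)
Result 00000010: MSB = 0 → value 2.
Addends (after negating the subtrahend) have opposite signs, so signed overflow cannot occur.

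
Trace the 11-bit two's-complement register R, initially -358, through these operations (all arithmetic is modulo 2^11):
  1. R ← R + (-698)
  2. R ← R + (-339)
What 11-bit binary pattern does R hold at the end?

01010001101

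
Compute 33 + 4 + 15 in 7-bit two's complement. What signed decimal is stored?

33 + 4 = 37 (0100101)
37 + 15 = 52 (0110100)

52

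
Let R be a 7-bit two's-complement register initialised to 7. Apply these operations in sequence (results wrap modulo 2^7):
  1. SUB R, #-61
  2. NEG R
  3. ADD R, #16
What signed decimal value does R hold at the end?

-52

Start: R = 7 = 0000111.
R = 7 − (-61) = 68; wraps to -60 = 1000100
R = −(-60) = 60 = 0111100
R = 60 + 16 = 76; wraps to -52 = 1001100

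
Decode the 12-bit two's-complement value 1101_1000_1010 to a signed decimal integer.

MSB is 1, so the value is negative.
Invert: 001001110101. Add 1: 001001110110 = 630. So the value is −630.

-630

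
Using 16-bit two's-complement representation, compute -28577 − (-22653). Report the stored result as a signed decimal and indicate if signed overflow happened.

-5924; no overflow

-28577 → 1001000001011111
-22653 → 1010011110000011
Subtract via negate-and-add: invert 1010011110000011 + 1 = 0101100001111101 (i.e. 22653).
  1001000001011111
+ 0101100001111101
= 1110100011011100
Result 1110100011011100: MSB = 1 → 59612 − 65536 = -5924.
Addends (after negating the subtrahend) have opposite signs, so signed overflow cannot occur.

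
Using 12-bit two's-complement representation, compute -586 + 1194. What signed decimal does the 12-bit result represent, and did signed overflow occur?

608; no overflow

-586 → 110110110110
1194 → 010010101010
  110110110110
+ 010010101010
= 001001100000  (discard carry-out 1)
Result 001001100000: MSB = 0 → value 608.
Addends have opposite signs, so signed overflow cannot occur.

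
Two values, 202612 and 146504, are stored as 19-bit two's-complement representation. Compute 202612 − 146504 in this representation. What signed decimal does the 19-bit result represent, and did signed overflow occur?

56108; no overflow

202612 → 0110001011101110100
146504 → 0100011110001001000
Subtract via negate-and-add: invert 0100011110001001000 + 1 = 1011100001110111000 (i.e. -146504).
  0110001011101110100
+ 1011100001110111000
= 0001101101100101100  (discard carry-out 1)
Result 0001101101100101100: MSB = 0 → value 56108.
Addends (after negating the subtrahend) have opposite signs, so signed overflow cannot occur.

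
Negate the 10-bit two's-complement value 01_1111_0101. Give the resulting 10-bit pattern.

Invert: 1000001010. Add 1: 1000001011.

1000001011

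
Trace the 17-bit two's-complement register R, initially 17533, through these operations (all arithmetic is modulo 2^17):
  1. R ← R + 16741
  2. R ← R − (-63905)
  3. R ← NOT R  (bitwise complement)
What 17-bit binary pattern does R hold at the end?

Start: R = 17533 = 00100010001111101.
R = 17533 + 16741 = 34274 = 01000010111100010
R = 34274 − (-63905) = 98179; wraps to -32893 = 10111111110000011
R = NOT 10111111110000011 = 01000000001111100 = 32892

01000000001111100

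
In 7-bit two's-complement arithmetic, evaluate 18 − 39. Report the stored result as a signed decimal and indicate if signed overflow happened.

-21; no overflow

18 → 0010010
39 → 0100111
Subtract via negate-and-add: invert 0100111 + 1 = 1011001 (i.e. -39).
  0010010
+ 1011001
= 1101011
Result 1101011: MSB = 1 → 107 − 128 = -21.
Addends (after negating the subtrahend) have opposite signs, so signed overflow cannot occur.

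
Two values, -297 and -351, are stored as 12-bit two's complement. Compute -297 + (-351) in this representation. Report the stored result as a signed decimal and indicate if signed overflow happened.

-648; no overflow

-297 → 111011010111
-351 → 111010100001
  111011010111
+ 111010100001
= 110101111000  (discard carry-out 1)
Result 110101111000: MSB = 1 → 3448 − 4096 = -648.
Both addends are negative and so is the stored result: no signed overflow.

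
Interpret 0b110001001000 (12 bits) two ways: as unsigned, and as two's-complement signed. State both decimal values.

unsigned = 3144, signed = -952

Unsigned: 110001001000 = 3144.
Signed: MSB=1 → 3144 − 4096 = -952.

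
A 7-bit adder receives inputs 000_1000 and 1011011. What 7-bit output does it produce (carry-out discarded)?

  0001000
+ 1011011
= 1100011

1100011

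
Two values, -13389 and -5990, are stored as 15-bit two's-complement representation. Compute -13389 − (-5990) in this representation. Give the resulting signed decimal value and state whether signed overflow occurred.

-13389 → 100101110110011
-5990 → 110100010011010
Subtract via negate-and-add: invert 110100010011010 + 1 = 001011101100110 (i.e. 5990).
  100101110110011
+ 001011101100110
= 110001100011001
Result 110001100011001: MSB = 1 → 25369 − 32768 = -7399.
Addends (after negating the subtrahend) have opposite signs, so signed overflow cannot occur.

-7399; no overflow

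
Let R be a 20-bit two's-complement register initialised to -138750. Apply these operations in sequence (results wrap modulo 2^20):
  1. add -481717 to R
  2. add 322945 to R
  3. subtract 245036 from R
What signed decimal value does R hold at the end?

Start: R = -138750 = 11011110001000000010.
R = -138750 + (-481717) = -620467; wraps to 428109 = 01101000100001001101
R = 428109 + 322945 = 751054; wraps to -297522 = 10110111010111001110
R = -297522 − 245036 = -542558; wraps to 506018 = 01111011100010100010

506018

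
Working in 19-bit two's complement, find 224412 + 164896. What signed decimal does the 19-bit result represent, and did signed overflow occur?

-134980; overflow

224412 → 0110110110010011100
164896 → 0101000010000100000
  0110110110010011100
+ 0101000010000100000
= 1011111000010111100
Result 1011111000010111100: MSB = 1 → 389308 − 524288 = -134980.
Both addends are non-negative but the stored result is negative: signed overflow. The true value 224412 + 164896 = 389308 lies outside [-262144, 262143].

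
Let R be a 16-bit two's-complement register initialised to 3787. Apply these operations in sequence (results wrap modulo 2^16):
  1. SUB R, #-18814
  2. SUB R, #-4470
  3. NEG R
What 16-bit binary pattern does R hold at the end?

Start: R = 3787 = 0000111011001011.
R = 3787 − (-18814) = 22601 = 0101100001001001
R = 22601 − (-4470) = 27071 = 0110100110111111
R = −(27071) = -27071 = 1001011001000001

1001011001000001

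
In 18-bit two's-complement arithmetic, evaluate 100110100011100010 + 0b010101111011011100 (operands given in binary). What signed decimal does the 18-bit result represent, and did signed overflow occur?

-14402; no overflow

100110100011100010 = -104222 (signed)
0b010101111011011100 → 010101111011011100 = 89820 (signed)
  100110100011100010
+ 010101111011011100
= 111100011110111110
Result 111100011110111110: MSB = 1 → 247742 − 262144 = -14402.
Addends have opposite signs, so signed overflow cannot occur.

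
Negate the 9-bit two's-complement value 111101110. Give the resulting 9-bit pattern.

Invert: 000010001. Add 1: 000010010.
Check: 111101110 = -18, 000010010 = 18.

000010010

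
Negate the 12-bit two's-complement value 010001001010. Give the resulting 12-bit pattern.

Invert: 101110110101. Add 1: 101110110110.

101110110110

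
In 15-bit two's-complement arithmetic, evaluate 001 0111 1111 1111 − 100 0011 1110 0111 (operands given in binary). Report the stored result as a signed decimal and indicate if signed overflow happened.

-11240; overflow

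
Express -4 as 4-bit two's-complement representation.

1100

|-4| = 4 = 0100 in 4 bits.
Invert the bits: 1011. Add 1: 1100.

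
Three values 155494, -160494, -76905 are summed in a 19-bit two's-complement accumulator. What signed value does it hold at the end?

-81905

155494 + (-160494) = -5000 (1111110110001111000)
-5000 + (-76905) = -81905 (1101100000000001111)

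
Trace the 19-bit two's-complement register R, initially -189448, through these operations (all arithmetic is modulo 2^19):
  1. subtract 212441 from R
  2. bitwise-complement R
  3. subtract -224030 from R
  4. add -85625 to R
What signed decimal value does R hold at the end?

16005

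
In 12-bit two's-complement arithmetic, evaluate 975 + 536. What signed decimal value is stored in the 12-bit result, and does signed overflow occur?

975 → 001111001111
536 → 001000011000
  001111001111
+ 001000011000
= 010111100111
Result 010111100111: MSB = 0 → value 1511.
Both addends are non-negative and so is the stored result: no signed overflow.

1511; no overflow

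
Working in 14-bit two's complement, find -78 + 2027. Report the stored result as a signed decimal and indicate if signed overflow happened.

-78 → 11111110110010
2027 → 00011111101011
  11111110110010
+ 00011111101011
= 00011110011101  (discard carry-out 1)
Result 00011110011101: MSB = 0 → value 1949.
Addends have opposite signs, so signed overflow cannot occur.

1949; no overflow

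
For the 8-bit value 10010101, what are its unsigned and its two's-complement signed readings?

unsigned = 149, signed = -107

Unsigned: 10010101 = 149.
Signed: MSB=1 → 149 − 256 = -107.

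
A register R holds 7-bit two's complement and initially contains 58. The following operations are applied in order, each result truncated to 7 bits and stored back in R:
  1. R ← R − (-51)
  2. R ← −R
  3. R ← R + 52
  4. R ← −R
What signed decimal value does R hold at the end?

Start: R = 58 = 0111010.
R = 58 − (-51) = 109; wraps to -19 = 1101101
R = −(-19) = 19 = 0010011
R = 19 + 52 = 71; wraps to -57 = 1000111
R = −(-57) = 57 = 0111001

57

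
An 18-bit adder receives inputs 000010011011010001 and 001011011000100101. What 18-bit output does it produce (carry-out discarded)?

001101110011110110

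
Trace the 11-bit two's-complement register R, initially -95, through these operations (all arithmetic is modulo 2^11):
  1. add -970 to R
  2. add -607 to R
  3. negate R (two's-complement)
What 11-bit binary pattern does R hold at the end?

11010001000

Start: R = -95 = 11110100001.
R = -95 + (-970) = -1065; wraps to 983 = 01111010111
R = 983 + (-607) = 376 = 00101111000
R = −(376) = -376 = 11010001000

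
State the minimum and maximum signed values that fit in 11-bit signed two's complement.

Minimum: −2^10 = -1024.
Maximum: 2^10 − 1 = 1023.

min = -1024, max = 1023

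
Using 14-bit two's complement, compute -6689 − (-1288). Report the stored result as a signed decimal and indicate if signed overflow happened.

-6689 → 10010111011111
-1288 → 11101011111000
Subtract via negate-and-add: invert 11101011111000 + 1 = 00010100001000 (i.e. 1288).
  10010111011111
+ 00010100001000
= 10101011100111
Result 10101011100111: MSB = 1 → 10983 − 16384 = -5401.
Addends (after negating the subtrahend) have opposite signs, so signed overflow cannot occur.

-5401; no overflow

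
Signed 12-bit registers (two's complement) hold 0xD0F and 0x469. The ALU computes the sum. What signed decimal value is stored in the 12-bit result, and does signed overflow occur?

376; no overflow

0xD0F = 110100001111 = -753 (signed)
0x469 = 010001101001 = 1129 (signed)
  110100001111
+ 010001101001
= 000101111000  (discard carry-out 1)
Result 000101111000: MSB = 0 → value 376.
Addends have opposite signs, so signed overflow cannot occur.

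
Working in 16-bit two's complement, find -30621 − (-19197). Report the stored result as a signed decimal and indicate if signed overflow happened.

-11424; no overflow

-30621 → 1000100001100011
-19197 → 1011010100000011
Subtract via negate-and-add: invert 1011010100000011 + 1 = 0100101011111101 (i.e. 19197).
  1000100001100011
+ 0100101011111101
= 1101001101100000
Result 1101001101100000: MSB = 1 → 54112 − 65536 = -11424.
Addends (after negating the subtrahend) have opposite signs, so signed overflow cannot occur.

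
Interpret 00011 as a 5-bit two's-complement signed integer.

MSB is 0, so the value is non-negative: 00011 = 3.

3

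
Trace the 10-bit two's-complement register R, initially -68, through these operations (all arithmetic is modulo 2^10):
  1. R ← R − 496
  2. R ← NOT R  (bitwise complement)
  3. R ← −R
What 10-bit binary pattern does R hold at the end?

Start: R = -68 = 1110111100.
R = -68 − 496 = -564; wraps to 460 = 0111001100
R = NOT 0111001100 = 1000110011 = -461
R = −(-461) = 461 = 0111001101

0111001101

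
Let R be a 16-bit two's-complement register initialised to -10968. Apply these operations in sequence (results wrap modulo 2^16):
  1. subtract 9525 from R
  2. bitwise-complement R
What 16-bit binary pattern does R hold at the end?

0101000000001100

Start: R = -10968 = 1101010100101000.
R = -10968 − 9525 = -20493 = 1010111111110011
R = NOT 1010111111110011 = 0101000000001100 = 20492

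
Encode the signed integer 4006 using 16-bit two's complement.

0000111110100110

4006 is non-negative, so write it directly in 16 bits: 0000111110100110.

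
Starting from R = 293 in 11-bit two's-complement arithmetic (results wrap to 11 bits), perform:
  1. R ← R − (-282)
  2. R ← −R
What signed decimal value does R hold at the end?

-575

Start: R = 293 = 00100100101.
R = 293 − (-282) = 575 = 01000111111
R = −(575) = -575 = 10111000001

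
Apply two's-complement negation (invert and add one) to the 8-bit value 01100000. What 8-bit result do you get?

10100000

Invert: 10011111. Add 1: 10100000.
Check: 01100000 = 96, 10100000 = -96.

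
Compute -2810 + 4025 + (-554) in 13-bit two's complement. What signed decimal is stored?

661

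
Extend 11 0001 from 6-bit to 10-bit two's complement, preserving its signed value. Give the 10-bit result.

1111110001

MSB of 110001 is 1; replicate it into the new high bits.
1111|110001 → 1111110001 (still -15).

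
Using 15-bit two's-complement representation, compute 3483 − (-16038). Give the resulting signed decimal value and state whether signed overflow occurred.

3483 → 000110110011011
-16038 → 100000101011010
Subtract via negate-and-add: invert 100000101011010 + 1 = 011111010100110 (i.e. 16038).
  000110110011011
+ 011111010100110
= 100110001000001
Result 100110001000001: MSB = 1 → 19521 − 32768 = -13247.
Both addends (after negating the subtrahend) are non-negative but the stored result is negative: signed overflow. The true value 3483 − (-16038) = 19521 lies outside [-16384, 16383].

-13247; overflow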